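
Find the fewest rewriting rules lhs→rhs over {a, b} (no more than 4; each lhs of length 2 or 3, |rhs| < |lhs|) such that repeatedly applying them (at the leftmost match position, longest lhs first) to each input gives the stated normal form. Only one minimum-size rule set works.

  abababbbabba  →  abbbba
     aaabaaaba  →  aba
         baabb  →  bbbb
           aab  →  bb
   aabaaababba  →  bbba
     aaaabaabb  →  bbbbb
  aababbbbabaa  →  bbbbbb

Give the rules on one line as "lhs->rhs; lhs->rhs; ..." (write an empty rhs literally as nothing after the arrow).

aa->b; aaa->a; bab->b

  | abababbbabba => ababbbabba => abbbabba => abbbba
  | aaabaaaba => abaaaba => ababa => aba
  | baabb => bbbb
  | aab => bb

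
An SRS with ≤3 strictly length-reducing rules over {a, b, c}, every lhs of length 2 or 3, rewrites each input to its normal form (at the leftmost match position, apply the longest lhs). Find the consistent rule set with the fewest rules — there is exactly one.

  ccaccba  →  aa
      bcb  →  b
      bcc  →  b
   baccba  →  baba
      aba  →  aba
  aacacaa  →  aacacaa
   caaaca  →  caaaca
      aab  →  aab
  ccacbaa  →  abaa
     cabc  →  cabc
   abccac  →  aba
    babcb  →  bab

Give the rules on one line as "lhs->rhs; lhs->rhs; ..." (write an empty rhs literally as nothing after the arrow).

cb->; cc->; cca->ac

  | ccaccba => acccba => acba => aa
  | bcb => b
  | bcc => b
  | baccba => baba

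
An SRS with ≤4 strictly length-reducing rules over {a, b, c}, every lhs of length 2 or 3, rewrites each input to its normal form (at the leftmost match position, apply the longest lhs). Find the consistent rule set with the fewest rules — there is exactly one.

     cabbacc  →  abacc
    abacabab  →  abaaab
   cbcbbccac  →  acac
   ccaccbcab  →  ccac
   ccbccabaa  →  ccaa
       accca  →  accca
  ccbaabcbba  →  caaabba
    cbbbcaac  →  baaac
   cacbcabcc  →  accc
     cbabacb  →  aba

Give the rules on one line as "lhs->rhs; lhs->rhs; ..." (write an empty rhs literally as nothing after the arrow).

bc->a; cab->bc; cb->

  | cabbacc => bcbacc => abacc
  | abacabab => ababcab => abaaab
  | cbcbbccac => cbbccac => bccac => acac
  | ccaccbcab => ccaccab => ccacbc => ccac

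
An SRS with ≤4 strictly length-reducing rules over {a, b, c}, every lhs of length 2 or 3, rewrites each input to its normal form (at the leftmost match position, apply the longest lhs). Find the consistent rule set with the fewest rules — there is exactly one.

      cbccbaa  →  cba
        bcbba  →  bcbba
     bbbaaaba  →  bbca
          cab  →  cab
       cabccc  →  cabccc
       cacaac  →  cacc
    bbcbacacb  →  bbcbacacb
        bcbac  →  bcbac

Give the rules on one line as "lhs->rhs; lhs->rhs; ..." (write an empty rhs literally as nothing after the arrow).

  | cbccbaa => cbaaa => cba
  | bcbba
  | bbbaaaba => bbbaba => bbca
  | cab

aa->; bab->c; ccb->a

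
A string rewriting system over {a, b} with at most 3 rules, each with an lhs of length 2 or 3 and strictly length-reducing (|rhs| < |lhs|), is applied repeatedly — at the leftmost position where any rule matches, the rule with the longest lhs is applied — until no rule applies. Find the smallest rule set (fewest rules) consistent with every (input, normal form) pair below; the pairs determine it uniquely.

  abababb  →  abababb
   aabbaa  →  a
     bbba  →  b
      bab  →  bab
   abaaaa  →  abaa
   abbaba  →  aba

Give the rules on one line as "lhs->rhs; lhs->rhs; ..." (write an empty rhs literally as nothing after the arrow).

  | abababb
  | aabbaa => aaa => a
  | bbba => b
  | bab

aaa->a; bba->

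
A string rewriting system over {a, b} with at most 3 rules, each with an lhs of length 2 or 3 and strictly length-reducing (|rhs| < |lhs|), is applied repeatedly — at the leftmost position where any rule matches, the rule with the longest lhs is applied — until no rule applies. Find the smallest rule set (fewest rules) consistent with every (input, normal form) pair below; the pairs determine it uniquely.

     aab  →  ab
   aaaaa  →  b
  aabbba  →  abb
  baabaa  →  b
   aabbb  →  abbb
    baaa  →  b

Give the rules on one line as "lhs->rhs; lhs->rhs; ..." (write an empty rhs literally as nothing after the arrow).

aa->b; aab->ab; ba->

  | aab => ab
  | aaaaa => baaa => aa => b
  | aabbba => abbba => abb
  | baabaa => abaa => aa => b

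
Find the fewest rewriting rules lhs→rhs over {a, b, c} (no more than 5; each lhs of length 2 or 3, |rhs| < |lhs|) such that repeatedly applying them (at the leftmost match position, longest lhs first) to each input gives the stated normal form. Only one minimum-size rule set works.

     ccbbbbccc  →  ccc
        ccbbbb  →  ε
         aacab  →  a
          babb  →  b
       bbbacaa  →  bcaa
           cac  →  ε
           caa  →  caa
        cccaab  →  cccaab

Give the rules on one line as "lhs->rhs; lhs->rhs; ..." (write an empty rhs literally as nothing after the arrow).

  | ccbbbbccc => cbbbccc => bbccc => ccc
  | ccbbbb => cbbb => bb => ε
  | aacab => abab => abb => a
  | babb => bbb => b

ac->b; ba->b; bb->; cb->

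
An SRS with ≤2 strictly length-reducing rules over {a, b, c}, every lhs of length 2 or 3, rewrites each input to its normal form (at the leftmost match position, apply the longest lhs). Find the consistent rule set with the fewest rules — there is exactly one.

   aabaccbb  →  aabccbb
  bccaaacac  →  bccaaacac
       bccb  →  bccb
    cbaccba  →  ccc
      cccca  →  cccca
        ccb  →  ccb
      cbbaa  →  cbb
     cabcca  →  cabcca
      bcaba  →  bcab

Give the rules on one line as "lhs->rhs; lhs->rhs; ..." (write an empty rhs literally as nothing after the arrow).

ba->b; cba->c

  | aabaccbb => aabccbb
  | bccaaacac
  | bccb
  | cbaccba => cccba => ccc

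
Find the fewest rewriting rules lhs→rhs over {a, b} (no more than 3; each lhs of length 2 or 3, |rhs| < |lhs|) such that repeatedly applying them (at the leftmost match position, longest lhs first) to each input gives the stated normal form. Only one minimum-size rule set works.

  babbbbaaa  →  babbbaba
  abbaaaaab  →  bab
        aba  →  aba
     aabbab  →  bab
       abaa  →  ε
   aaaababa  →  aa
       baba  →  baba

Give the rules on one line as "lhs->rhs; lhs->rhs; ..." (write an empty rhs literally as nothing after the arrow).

aab->; baa->ab

  | babbbbaaa => babbbaba
  | abbaaaaab => ababaaab => abaabab => aabbab => bab
  | aba
  | aabbab => bab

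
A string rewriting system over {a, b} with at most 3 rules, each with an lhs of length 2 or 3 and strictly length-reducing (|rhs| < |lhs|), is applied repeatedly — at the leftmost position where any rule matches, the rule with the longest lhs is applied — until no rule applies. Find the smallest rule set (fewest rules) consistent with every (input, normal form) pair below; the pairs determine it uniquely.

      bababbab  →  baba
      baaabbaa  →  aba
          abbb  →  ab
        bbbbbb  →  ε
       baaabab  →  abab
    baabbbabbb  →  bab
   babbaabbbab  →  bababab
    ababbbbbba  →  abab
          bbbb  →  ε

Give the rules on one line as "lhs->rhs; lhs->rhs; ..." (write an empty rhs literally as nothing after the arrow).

baa->; bb->; bba->b

  | bababbab => bababb => baba
  | baaabbaa => abbaa => aba
  | abbb => ab
  | bbbbbb => bbbb => bb => ε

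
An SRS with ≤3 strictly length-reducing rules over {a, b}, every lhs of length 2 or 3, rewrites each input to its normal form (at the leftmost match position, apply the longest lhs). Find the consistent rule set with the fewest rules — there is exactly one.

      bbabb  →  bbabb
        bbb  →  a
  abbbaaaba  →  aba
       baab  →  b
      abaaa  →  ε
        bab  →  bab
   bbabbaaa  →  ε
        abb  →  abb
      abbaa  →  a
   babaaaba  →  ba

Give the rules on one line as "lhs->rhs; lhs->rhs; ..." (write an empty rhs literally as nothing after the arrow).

aa->; baa->aa; bbb->a

  | bbabb
  | bbb => a
  | abbbaaaba => aaaaaba => aaaba => aba
  | baab => aab => b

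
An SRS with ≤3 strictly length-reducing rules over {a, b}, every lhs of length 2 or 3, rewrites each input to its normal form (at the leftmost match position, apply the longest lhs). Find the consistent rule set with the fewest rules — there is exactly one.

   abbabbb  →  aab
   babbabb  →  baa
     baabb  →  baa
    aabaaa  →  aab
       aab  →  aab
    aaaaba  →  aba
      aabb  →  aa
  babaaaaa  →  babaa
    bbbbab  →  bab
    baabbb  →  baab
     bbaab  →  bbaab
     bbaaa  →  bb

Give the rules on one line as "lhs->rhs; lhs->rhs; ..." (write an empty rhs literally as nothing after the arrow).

  | abbabbb => aabbb => aab
  | babbabb => baabb => baa
  | baabb => baa
  | aabaaa => aab

aaa->; abb->a; bbb->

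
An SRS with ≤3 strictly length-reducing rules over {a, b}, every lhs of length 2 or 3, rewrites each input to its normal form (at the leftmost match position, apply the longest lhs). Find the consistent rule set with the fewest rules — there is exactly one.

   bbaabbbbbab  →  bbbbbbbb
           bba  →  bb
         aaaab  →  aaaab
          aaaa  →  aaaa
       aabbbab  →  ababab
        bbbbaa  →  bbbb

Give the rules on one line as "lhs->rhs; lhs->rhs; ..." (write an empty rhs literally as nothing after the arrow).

abb->ba; bba->bb

  | bbaabbbbbab => bbabbbbbab => bbbbbbbab => bbbbbbbb
  | bba => bb
  | aaaab
  | aaaa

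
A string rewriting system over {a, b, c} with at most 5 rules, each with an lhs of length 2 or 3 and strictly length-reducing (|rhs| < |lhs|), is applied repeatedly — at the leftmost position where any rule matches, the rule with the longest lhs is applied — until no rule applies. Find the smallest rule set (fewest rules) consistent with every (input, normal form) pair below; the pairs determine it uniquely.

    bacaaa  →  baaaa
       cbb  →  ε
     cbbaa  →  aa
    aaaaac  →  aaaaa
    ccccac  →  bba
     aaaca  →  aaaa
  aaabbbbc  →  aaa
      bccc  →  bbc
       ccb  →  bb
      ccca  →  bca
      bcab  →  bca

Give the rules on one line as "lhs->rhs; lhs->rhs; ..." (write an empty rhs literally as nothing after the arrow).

  | bacaaa => baaaa
  | cbb => ε
  | cbbaa => aa
  | aaaaac => aaaaa

ab->a; ac->a; cbb->; cc->b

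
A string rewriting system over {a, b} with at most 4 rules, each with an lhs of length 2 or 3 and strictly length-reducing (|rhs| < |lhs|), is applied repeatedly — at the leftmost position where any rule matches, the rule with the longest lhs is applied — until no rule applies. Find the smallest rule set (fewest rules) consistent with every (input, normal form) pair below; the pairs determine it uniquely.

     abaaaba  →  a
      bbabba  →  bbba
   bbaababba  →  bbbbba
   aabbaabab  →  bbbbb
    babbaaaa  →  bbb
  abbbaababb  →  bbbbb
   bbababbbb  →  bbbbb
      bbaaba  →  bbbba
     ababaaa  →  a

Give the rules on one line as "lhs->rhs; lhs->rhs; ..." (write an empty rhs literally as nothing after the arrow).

aa->b; aaa->a; ab->

  | abaaaba => aaaba => aba => a
  | bbabba => bbba
  | bbaababba => bbbbabba => bbbbba
  | aabbaabab => bbbaabab => bbbbbab => bbbbb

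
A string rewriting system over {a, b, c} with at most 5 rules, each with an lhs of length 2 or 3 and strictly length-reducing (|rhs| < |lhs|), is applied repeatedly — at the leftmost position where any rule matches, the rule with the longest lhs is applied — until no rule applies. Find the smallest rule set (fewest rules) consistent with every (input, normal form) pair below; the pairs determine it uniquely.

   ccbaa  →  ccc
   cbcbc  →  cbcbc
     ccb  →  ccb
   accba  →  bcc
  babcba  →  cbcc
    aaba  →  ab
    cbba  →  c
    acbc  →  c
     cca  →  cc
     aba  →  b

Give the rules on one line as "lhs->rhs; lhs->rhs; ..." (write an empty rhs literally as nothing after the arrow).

  | ccbaa => ccca => ccc
  | cbcbc
  | ccb
  | accba => bcba => bcc

ac->b; ba->c; bb->; ca->c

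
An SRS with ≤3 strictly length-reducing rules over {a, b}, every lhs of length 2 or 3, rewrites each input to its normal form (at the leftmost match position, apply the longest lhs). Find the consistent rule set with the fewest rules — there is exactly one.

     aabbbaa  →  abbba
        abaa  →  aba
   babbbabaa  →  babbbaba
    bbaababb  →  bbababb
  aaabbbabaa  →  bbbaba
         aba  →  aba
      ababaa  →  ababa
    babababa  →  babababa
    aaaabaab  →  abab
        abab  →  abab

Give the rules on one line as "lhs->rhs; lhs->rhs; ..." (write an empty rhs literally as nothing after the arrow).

aa->a; aaa->

  | aabbbaa => abbbaa => abbba
  | abaa => aba
  | babbbabaa => babbbaba
  | bbaababb => bbababb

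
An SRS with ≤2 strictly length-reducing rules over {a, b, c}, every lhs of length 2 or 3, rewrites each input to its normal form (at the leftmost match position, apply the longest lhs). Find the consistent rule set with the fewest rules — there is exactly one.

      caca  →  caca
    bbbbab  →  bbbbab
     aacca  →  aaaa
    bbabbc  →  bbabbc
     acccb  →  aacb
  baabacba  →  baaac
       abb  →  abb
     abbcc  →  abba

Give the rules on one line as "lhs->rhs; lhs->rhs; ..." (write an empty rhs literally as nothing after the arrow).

aba->ac; cc->a

  | caca
  | bbbbab
  | aacca => aaaa
  | bbabbc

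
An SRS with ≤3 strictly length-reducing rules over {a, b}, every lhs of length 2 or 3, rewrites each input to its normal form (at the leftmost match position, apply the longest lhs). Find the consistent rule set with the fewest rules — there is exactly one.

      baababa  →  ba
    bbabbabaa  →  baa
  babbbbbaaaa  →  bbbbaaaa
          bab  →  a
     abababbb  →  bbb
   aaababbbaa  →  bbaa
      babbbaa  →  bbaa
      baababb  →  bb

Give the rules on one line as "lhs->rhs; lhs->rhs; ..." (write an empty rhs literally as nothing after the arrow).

ab->b; bab->a

  | baababa => bababa => aaba => aba => ba
  | bbabbabaa => bababaa => aabaa => abaa => baa
  | babbbbbaaaa => abbbbaaaa => bbbbaaaa
  | bab => a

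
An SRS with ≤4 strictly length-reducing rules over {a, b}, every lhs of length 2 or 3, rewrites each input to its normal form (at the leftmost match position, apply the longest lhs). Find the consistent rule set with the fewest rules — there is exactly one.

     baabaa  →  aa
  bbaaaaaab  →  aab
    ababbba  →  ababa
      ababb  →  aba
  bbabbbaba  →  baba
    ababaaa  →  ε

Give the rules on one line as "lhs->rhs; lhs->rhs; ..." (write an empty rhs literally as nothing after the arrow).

  | baabaa => abaa => aa
  | bbaaaaaab => aaaaab => aab
  | ababbba => ababa
  | ababb => aba

aaa->; baa->a; bb->; bba->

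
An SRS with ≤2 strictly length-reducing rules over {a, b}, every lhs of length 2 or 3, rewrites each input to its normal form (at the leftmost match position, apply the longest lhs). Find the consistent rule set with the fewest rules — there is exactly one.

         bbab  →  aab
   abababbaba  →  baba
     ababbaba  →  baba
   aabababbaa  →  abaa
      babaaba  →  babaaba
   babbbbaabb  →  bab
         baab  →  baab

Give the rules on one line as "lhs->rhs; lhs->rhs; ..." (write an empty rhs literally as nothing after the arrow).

  | bbab => aab
  | abababbaba => ababbaba => abbaba => baba
  | ababbaba => abbaba => baba
  | aabababbaa => aababbaa => aabbaa => abaa

abb->b; bb->a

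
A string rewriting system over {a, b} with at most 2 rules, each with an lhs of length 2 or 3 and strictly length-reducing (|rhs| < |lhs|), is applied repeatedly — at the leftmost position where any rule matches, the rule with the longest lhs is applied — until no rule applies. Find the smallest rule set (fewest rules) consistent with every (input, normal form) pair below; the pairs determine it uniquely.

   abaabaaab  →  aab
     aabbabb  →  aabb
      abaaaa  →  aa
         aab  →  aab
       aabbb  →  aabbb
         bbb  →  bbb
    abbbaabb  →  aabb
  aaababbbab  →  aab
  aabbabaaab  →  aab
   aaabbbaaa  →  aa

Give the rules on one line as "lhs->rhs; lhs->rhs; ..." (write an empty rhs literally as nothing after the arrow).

  | abaabaaab => aaabaaab => aabaaab => aaaaab => aaaab => aaab => aab
  | aabbabb => aababb => aaabb => aabb
  | abaaaa => aaaaa => aaaa => aaa => aa
  | aab

aaa->aa; ba->a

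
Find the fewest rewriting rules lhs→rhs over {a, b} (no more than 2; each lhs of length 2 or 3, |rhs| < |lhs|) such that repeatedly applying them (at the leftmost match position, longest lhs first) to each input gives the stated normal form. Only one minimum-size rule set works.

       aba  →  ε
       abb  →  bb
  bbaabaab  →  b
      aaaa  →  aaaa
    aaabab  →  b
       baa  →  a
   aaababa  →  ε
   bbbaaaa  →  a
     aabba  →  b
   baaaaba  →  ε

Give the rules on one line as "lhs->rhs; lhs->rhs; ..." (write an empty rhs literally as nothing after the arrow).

  | aba => ba => ε
  | abb => bb
  | bbaabaab => babaab => baab => ab => b
  | aaaa

ab->b; ba->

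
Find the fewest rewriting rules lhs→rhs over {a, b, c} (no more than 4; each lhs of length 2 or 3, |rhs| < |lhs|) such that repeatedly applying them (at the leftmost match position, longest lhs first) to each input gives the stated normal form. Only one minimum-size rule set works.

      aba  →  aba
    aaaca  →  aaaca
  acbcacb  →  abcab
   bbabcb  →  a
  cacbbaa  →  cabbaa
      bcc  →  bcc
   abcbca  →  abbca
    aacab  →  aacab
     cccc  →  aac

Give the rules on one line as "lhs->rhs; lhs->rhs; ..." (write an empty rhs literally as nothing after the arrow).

  | aba
  | aaaca
  | acbcacb => abcacb => abcab
  | bbabcb => bacb => bab => a

bab->a; cb->b; ccc->aa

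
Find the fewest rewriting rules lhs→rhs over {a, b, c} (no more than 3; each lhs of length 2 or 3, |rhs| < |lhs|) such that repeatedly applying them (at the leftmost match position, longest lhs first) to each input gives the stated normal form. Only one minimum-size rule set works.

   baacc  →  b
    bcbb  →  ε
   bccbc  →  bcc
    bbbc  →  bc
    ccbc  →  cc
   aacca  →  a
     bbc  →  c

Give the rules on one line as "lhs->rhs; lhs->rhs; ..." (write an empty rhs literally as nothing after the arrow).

ac->; bb->; cb->

  | baacc => bac => b
  | bcbb => bb => ε
  | bccbc => bcc
  | bbbc => bc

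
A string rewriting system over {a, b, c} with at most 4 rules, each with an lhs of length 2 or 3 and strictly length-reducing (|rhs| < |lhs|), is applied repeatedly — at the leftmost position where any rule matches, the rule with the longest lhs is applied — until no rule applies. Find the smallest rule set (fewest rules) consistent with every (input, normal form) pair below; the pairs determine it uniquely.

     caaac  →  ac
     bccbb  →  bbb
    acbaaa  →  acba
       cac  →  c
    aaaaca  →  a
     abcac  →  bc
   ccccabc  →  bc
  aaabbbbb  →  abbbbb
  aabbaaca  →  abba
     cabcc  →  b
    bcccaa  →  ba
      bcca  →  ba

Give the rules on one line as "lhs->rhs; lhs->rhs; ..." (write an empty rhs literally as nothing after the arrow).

aa->a; abc->bc; ca->; cc->

  | caaac => aac => ac
  | bccbb => bbb
  | acbaaa => acbaa => acba
  | cac => c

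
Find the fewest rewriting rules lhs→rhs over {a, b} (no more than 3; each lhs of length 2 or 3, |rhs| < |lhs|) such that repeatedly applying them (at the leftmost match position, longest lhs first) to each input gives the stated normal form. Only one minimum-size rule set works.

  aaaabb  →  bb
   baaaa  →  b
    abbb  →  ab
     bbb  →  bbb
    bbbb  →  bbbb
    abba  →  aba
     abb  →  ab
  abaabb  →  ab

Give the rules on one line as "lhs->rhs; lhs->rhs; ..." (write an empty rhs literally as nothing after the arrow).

aa->; abb->ab

  | aaaabb => aabb => bb
  | baaaa => baa => b
  | abbb => abb => ab
  | bbb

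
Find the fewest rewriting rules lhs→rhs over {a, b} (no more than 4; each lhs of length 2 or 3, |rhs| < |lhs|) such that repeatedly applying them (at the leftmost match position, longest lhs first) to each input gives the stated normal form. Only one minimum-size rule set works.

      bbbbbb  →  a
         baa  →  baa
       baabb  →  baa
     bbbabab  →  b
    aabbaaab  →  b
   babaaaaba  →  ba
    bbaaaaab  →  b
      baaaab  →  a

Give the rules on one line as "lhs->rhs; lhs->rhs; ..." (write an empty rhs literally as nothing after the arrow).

ab->b; abb->a; bb->a

  | bbbbbb => abbbb => abb => a
  | baa
  | baabb => baa
  | bbbabab => ababab => babab => bbab => aab => ab => b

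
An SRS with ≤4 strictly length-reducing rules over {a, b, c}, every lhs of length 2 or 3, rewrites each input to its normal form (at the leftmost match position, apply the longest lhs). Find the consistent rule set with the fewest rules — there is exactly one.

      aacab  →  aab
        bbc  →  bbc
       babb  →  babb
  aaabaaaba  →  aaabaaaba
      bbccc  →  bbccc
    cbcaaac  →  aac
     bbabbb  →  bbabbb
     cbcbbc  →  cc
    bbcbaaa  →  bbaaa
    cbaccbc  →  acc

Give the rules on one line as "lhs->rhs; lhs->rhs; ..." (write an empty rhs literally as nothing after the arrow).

ca->; cb->; cbb->c

  | aacab => aab
  | bbc
  | babb
  | aaabaaaba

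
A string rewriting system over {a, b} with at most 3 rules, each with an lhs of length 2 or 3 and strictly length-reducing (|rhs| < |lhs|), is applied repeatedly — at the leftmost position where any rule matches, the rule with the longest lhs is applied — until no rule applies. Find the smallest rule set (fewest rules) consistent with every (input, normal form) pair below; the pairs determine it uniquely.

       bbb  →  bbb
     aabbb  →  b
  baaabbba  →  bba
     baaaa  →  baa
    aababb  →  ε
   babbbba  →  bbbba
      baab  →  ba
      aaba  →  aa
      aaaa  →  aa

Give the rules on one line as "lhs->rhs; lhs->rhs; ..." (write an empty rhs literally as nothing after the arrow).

  | bbb
  | aabbb => abb => b
  | baaabbba => baabbba => babba => bba
  | baaaa => baaa => baa

aaa->aa; ab->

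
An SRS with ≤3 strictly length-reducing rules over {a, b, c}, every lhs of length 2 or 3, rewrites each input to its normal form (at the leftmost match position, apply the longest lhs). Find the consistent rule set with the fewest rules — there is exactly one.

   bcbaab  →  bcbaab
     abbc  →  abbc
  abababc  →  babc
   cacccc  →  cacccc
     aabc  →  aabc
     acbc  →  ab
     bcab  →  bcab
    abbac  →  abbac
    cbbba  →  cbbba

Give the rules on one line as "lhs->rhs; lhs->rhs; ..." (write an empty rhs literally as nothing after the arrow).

  | bcbaab
  | abbc
  | abababc => babc
  | cacccc

aba->; cbc->b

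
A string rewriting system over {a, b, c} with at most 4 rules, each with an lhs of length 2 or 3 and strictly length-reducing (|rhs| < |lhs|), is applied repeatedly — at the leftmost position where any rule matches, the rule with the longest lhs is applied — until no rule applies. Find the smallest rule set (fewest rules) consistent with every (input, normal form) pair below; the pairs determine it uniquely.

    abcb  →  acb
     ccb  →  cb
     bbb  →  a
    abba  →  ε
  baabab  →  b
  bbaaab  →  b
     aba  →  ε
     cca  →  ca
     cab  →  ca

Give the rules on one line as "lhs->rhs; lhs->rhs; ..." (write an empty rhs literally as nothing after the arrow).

  | abcb => acb
  | ccb => cb
  | bbb => ab => a
  | abba => aba => aa => ε

aa->; ab->a; bb->a; cc->c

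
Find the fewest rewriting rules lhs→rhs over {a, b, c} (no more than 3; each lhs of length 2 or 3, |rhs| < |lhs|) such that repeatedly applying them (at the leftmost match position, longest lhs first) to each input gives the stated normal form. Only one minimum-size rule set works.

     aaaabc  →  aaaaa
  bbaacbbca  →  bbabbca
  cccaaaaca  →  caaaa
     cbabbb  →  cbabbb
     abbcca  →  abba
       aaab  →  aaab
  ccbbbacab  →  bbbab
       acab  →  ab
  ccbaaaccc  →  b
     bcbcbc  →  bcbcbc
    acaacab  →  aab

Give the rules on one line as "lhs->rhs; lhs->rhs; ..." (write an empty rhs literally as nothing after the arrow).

  | aaaabc => aaaaa
  | bbaacbbca => bbabbca
  | cccaaaaca => caaaaca => caaaa
  | cbabbb

abc->aa; ac->; cc->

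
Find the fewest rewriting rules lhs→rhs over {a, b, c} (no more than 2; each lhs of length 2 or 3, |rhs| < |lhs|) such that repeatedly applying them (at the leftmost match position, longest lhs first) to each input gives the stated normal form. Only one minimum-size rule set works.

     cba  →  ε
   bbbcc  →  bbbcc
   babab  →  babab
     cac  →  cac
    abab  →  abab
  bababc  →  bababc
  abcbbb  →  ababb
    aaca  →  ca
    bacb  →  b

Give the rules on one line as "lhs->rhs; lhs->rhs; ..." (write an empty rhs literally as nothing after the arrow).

aa->; cb->a

  | cba => aa => ε
  | bbbcc
  | babab
  | cac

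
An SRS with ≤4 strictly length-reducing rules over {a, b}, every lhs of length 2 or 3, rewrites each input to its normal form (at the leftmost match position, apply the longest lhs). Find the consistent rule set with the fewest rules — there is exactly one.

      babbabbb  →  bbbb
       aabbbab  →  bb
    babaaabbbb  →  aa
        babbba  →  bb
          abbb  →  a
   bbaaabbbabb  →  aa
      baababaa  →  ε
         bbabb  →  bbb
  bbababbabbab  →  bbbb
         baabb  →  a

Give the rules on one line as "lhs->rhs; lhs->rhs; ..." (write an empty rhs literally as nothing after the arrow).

aaa->b; ab->a; ba->

  | babbabbb => bbabbb => bbbb
  | aabbbab => aabbab => aabab => aaab => bb
  | babaaabbbb => baaabbbb => aabbbb => aabbb => aabb => aab => aa
  | babbba => bbba => bb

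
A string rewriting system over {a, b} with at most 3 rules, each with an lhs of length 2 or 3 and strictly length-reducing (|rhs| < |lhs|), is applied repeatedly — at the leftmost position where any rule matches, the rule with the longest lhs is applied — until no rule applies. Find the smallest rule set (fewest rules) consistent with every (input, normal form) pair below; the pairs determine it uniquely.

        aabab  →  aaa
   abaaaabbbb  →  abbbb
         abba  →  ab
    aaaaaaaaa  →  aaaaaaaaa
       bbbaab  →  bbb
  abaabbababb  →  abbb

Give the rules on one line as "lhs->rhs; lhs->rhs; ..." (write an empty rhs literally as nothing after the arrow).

  | aabab => aaab => aaa
  | abaaaabbbb => abaaabbbb => abaabbbb => ababbbb => abbbb
  | abba => ab
  | aaaaaaaaa

aab->aa; ba->; baa->ba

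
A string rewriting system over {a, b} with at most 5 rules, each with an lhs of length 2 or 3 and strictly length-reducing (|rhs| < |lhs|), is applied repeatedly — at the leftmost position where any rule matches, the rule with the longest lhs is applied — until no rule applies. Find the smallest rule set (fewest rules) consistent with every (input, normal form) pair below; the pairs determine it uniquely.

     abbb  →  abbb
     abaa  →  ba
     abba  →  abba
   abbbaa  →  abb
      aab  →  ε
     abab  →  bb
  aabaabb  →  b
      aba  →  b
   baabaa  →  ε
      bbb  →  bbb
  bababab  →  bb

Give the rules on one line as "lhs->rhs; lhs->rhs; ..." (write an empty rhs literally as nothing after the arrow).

  | abbb
  | abaa => ba
  | abba
  | abbbaa => abb

aab->; aba->b; baa->; bab->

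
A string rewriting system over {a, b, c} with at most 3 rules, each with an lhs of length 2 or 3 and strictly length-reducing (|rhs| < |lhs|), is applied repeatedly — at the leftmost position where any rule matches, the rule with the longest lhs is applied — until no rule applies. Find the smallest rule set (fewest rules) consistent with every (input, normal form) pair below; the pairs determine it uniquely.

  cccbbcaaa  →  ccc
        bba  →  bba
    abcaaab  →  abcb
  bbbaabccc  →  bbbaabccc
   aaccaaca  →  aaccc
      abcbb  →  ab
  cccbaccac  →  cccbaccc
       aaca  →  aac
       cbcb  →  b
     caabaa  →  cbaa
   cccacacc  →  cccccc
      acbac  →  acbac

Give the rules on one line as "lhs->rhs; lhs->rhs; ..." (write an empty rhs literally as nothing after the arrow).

ca->c; cbb->; cbc->

  | cccbbcaaa => cccaaa => cccaa => ccca => ccc
  | bba
  | abcaaab => abcaab => abcab => abcb
  | bbbaabccc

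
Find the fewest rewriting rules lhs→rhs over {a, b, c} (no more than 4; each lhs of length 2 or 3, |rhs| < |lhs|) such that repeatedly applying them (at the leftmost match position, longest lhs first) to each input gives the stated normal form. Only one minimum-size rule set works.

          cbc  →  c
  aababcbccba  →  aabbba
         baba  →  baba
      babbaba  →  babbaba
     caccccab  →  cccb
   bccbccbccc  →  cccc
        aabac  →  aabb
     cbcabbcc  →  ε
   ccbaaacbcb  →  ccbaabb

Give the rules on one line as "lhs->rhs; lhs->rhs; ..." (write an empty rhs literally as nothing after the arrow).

ac->b; bc->; ca->

  | cbc => c
  | aababcbccba => aababccba => aabacba => aabbba
  | baba
  | babbaba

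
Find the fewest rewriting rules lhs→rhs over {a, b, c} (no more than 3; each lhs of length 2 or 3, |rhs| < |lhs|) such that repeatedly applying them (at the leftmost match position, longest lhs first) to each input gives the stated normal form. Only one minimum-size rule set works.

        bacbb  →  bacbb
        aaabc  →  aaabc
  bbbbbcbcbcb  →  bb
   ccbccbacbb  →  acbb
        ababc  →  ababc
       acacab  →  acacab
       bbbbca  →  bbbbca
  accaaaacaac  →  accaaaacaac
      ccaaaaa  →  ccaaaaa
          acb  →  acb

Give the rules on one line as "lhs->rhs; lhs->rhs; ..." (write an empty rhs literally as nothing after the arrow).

  | bacbb
  | aaabc
  | bbbbbcbcbcb => bbbbcbcb => bbbcb => bb
  | ccbccbacbb => ccbacbb => acbb

bcb->; ccb->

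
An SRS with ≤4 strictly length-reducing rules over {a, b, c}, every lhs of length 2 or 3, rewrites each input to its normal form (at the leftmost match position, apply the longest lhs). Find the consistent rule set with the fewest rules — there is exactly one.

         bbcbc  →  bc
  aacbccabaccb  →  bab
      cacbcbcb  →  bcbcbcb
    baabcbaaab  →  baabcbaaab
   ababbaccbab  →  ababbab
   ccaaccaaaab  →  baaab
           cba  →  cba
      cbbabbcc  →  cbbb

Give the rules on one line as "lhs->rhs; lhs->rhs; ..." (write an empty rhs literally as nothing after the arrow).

ac->b; bbc->; ca->b

  | bbcbc => bc
  | aacbccabaccb => abbccabaccb => acabaccb => babaccb => babbcb => bab
  | cacbcbcb => bcbcbcb
  | baabcbaaab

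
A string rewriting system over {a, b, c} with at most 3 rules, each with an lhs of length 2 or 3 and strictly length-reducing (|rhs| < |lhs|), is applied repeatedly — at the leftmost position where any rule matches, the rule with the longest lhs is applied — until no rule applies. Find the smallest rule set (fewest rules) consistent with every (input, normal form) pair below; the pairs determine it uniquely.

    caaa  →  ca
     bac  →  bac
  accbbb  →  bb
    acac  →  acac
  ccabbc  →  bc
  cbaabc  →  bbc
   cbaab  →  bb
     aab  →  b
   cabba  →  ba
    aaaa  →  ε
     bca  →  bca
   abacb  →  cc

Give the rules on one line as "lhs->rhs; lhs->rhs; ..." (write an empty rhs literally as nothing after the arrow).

  | caaa => ca
  | bac
  | accbbb => acbbb => abbb => cbb => bb
  | acac

aa->; ab->c; cb->b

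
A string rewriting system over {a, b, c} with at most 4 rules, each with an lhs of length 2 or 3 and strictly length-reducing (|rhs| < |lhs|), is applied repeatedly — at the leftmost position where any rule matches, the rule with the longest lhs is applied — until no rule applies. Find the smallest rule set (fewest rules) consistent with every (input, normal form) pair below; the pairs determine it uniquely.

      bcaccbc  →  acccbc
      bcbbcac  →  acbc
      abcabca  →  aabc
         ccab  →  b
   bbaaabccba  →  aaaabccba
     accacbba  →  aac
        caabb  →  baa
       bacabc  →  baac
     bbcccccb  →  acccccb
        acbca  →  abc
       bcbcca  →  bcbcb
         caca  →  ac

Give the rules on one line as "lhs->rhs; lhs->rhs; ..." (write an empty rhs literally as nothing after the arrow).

  | bcaccbc => acccbc
  | bcbbcac => bcacac => accac => acbc
  | abcabca => aacbca => aacac => aabc
  | ccab => cbb => ca => b

bb->a; bca->ac; ca->b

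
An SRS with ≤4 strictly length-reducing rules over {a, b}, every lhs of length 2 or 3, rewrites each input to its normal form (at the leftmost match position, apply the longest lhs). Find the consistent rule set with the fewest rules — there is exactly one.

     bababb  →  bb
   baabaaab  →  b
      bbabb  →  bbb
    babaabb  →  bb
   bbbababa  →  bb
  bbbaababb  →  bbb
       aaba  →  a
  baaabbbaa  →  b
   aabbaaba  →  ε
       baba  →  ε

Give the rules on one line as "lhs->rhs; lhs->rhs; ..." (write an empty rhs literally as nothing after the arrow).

ab->b; aba->; ba->

  | bababb => babb => bb
  | baabaaab => abaaab => aab => ab => b
  | bbabb => bbb
  | babaabb => baabb => abb => bb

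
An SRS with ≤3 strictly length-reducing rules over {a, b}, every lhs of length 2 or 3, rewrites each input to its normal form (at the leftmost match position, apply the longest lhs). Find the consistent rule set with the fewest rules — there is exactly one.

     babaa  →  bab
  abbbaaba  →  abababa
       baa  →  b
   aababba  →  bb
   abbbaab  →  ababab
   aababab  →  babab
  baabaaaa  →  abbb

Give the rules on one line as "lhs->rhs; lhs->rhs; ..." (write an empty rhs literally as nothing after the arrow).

  | babaa => bab
  | abbbaaba => abababa
  | baa => b
  | aababba => babba => baab => bb

aa->; aaa->bb; bba->ab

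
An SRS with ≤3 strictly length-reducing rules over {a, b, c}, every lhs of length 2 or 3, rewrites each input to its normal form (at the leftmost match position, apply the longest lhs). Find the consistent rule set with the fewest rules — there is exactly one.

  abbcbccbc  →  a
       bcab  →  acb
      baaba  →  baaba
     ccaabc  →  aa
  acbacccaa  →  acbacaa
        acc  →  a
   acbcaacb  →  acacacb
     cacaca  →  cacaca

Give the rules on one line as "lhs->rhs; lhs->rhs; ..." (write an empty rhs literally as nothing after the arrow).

  | abbcbccbc => abbccbc => abcbc => abc => a
  | bcab => acb
  | baaba
  | ccaabc => aabc => aa

bc->; bca->ac; cc->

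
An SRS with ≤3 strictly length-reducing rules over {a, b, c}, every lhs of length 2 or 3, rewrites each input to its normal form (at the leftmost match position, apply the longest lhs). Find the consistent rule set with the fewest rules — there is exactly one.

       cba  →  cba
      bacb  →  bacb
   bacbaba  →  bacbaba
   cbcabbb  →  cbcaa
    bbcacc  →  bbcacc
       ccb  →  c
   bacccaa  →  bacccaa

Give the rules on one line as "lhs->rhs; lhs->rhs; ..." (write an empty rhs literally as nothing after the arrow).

  | cba
  | bacb
  | bacbaba
  | cbcabbb => cbcaa

bbb->a; ccb->c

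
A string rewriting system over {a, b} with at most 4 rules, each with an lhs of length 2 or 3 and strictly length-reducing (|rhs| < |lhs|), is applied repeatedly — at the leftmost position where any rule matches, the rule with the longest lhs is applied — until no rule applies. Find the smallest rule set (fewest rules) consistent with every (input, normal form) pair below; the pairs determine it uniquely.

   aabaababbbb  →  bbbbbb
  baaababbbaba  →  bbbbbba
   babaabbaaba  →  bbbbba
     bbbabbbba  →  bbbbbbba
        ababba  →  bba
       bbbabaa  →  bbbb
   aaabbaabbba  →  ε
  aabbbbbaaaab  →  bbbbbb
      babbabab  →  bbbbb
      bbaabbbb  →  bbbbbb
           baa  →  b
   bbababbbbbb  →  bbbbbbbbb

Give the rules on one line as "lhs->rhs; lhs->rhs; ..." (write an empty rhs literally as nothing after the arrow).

  | aabaababbbb => baababbbb => bbabbbb => bbbbbb
  | baaababbbaba => bababbbaba => bbabbbaba => bbbbbaba => bbbbbba
  | babaabbaaba => bbaabbaaba => bbbbaaba => bbbbba
  | bbbabbbba => bbbbbbba

aa->; ab->a; bab->bb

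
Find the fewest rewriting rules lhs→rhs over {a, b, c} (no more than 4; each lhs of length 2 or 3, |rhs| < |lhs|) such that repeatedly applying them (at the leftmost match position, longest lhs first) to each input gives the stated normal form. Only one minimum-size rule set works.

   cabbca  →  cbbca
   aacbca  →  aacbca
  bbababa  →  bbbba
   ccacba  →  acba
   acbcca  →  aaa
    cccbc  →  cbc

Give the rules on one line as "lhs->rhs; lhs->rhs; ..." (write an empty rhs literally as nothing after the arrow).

  | cabbca => cbbca
  | aacbca
  | bbababa => bbbaba => bbbba
  | ccacba => acba

ab->b; bcc->ca; cc->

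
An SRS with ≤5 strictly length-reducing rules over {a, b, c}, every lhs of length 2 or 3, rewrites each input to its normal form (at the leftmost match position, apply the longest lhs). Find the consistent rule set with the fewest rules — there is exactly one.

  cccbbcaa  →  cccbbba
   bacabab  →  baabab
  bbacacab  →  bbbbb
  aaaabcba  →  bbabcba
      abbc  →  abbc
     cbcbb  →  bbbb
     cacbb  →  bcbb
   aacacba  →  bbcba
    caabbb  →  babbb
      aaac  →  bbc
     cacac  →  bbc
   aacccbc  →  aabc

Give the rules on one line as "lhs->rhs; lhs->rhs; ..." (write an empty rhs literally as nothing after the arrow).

aaa->bb; ac->a; ca->b; cbc->bb

  | cccbbcaa => cccbbba
  | bacabab => baabab
  | bbacacab => bbaacab => bbaaab => bbbbb
  | aaaabcba => bbabcba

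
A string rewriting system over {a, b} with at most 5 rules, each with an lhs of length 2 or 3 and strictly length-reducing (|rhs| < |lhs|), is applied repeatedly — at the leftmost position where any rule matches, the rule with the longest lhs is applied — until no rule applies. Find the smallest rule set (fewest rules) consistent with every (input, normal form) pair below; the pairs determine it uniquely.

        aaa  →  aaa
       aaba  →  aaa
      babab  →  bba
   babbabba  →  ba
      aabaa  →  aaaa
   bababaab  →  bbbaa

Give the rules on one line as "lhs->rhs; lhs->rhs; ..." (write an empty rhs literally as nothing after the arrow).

  | aaa
  | aaba => aaa
  | babab => bbab => bba
  | babbabba => babba => ba

aab->aa; ab->a; aba->ba; abb->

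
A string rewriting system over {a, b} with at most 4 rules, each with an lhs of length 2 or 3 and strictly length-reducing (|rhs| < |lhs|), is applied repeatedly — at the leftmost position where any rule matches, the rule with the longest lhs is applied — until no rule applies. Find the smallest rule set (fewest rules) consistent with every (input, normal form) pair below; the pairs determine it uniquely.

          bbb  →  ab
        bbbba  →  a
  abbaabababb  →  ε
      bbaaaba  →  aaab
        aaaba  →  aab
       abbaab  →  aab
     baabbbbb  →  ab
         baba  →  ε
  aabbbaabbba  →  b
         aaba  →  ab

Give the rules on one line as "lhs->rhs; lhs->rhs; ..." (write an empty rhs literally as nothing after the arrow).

aba->b; abb->; ba->; bb->a

  | bbb => ab
  | bbbba => abba => a
  | abbaabababb => aabababb => abbabb => abb => ε
  | bbaaaba => aaaaba => aaab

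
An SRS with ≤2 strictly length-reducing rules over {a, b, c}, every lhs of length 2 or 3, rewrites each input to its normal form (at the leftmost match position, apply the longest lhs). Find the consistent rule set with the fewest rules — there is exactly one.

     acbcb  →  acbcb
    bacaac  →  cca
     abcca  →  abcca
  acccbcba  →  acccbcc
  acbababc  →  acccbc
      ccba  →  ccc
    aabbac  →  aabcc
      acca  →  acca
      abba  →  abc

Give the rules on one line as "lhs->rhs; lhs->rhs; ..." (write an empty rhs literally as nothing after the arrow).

aac->a; ba->c

  | acbcb
  | bacaac => ccaac => cca
  | abcca
  | acccbcba => acccbcc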